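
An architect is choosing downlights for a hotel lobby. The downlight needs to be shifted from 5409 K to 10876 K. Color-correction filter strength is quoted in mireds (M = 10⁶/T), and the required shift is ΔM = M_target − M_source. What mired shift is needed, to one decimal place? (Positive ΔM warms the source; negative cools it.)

M_source = 10⁶/5409 = 184.877; M_target = 10⁶/10876 = 91.946.
ΔM = 91.946 − 184.877 = -92.931 → -92.9 mireds, a cooling shift.

-92.9 mireds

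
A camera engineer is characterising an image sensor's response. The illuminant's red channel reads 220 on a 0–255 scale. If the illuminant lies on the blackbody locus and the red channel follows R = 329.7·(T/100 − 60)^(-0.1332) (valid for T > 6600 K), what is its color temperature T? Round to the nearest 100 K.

8100 K

(t − 60)^(-0.1332) = 220/329.7 = 0.66727.
t − 60 = 0.66727^(1/-0.1332) = 0.66727^(-7.508) = 20.847, so t = 80.847.
T = 100·t = 8085 K → 8100 K to the nearest 100 K.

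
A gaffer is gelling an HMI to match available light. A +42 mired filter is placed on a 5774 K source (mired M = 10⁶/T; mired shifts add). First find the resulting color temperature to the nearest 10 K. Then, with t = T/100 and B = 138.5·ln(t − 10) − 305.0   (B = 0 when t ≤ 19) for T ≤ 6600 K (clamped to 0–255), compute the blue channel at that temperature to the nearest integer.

193

M_in = 10⁶/5774 = 173.19; M_out = 173.19 + (+42) = 215.19.
T_out = 10⁶/215.19 = 4647.1 K → 4650 K; t = 46.5.
B = 138.5·ln(46.5 − 10) − 305.0 = 138.5·ln 36.5 − 305.0 = 138.5·3.5973 − 305.0 = 193.228.
Rounded: 193.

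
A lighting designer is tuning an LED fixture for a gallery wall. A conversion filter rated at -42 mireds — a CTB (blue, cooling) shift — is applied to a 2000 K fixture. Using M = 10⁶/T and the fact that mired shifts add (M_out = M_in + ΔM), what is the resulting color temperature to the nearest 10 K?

M_in = 10⁶/2000 = 500.00 mireds.
M_out = 500.00 + (-42) = 458.00 mireds.
T_out = 10⁶/458.00 = 2183.4 K → 2180 K.

2180 K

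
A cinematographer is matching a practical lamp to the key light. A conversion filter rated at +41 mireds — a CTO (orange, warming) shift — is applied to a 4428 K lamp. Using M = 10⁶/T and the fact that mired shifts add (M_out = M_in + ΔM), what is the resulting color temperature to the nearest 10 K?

M_in = 10⁶/4428 = 225.84 mireds.
M_out = 225.84 + (+41) = 266.84 mireds.
T_out = 10⁶/266.84 = 3747.6 K → 3750 K.

3750 K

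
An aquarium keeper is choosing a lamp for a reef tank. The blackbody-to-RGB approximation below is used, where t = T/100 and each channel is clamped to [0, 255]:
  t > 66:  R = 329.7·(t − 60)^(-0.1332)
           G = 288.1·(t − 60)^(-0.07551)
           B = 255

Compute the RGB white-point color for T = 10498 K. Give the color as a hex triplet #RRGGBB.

#C7D8FF

t = 10498/100 = 104.98; the t > 66 branch applies.
R = 329.7·(104.98 − 60)^(-0.1332) = 329.7·44.98^(-0.1332) = 329.7·0.60231 = 198.581.
G = 288.1·(104.98 − 60)^(-0.07551) = 288.1·44.98^(-0.07551) = 288.1·0.75021 = 216.134.
B = 255 by definition for t > 66.
Rounded: (199, 216, 255).
In hex: #C7D8FF.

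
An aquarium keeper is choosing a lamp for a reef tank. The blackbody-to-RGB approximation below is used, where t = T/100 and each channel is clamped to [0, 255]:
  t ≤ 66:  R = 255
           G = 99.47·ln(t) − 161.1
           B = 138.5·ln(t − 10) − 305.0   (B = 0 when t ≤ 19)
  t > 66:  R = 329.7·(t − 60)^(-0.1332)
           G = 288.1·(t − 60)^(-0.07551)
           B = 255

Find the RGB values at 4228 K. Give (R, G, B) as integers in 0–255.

(255, 211, 176)

t = 4228/100 = 42.28; the t ≤ 66 branch applies.
R = 255 by definition for t ≤ 66.
G = 99.47·ln 42.28 − 161.1 = 99.47·3.7443 − 161.1 = 211.347.
B = 138.5·ln(42.28 − 10) − 305.0 = 138.5·ln 32.28 − 305.0 = 138.5·3.4744 − 305.0 = 176.211.
Rounded: (255, 211, 176).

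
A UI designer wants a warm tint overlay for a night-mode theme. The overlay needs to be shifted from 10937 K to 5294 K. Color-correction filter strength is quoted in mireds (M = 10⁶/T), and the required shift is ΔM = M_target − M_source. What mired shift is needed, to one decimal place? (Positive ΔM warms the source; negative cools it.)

+97.5 mireds

M_source = 10⁶/10937 = 91.433; M_target = 10⁶/5294 = 188.893.
ΔM = 188.893 − 91.433 = 97.460 → +97.5 mireds, a warming shift.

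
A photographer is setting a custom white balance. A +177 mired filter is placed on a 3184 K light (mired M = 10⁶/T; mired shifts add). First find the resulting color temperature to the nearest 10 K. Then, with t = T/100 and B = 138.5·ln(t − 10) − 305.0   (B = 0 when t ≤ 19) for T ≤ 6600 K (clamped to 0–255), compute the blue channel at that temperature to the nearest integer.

19

M_in = 10⁶/3184 = 314.07; M_out = 314.07 + (+177) = 491.07.
T_out = 10⁶/491.07 = 2036.4 K → 2040 K; t = 20.4.
B = 138.5·ln(20.4 − 10) − 305.0 = 138.5·ln 10.4 − 305.0 = 138.5·2.3418 − 305.0 = 19.340.
Rounded: 19.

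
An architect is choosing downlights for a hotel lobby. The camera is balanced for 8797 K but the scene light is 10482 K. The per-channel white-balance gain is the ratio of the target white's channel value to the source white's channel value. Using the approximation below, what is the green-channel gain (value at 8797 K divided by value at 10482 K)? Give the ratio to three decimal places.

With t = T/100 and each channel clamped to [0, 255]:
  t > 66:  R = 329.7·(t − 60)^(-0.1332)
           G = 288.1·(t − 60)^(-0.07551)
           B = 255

At 10482 K (t = 104.82):
  G = 288.1·(104.82 − 60)^(-0.07551) = 288.1·44.82^(-0.07551) = 288.1·0.75041 = 216.192.
At 8797 K (t = 87.97):
  G = 288.1·(87.97 − 60)^(-0.07551) = 288.1·27.97^(-0.07551) = 288.1·0.77761 = 224.029.
Gain = 224.029 / 216.192 = 1.0362 → 1.036.

1.036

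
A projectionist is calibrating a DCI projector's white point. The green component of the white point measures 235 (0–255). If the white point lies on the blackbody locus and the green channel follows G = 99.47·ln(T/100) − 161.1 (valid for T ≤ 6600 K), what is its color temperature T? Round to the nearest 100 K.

5400 K

ln t = (235 + 161.1) / 99.47 = 3.9821.
t = e^3.9821 = 53.630.
T = 100·t = 5363 K → 5400 K to the nearest 100 K.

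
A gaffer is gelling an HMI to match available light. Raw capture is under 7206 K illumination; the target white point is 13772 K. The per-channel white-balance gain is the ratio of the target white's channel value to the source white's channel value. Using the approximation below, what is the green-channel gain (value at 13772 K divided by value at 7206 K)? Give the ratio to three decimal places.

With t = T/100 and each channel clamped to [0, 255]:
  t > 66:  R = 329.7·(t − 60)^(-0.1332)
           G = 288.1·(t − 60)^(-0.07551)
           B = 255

0.869

At 7206 K (t = 72.06):
  G = 288.1·(72.06 − 60)^(-0.07551) = 288.1·12.06^(-0.07551) = 288.1·0.82860 = 238.721.
At 13772 K (t = 137.72):
  G = 288.1·(137.72 − 60)^(-0.07551) = 288.1·77.72^(-0.07551) = 288.1·0.71986 = 207.391.
Gain = 207.391 / 238.721 = 0.8688 → 0.869.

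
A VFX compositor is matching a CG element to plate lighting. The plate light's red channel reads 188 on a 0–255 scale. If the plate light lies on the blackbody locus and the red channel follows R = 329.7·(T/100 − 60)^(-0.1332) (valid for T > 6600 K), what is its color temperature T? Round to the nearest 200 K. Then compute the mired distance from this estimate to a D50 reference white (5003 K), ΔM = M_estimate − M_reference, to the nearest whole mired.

-122 mireds

(t − 60)^(-0.1332) = 188/329.7 = 0.57022.
t − 60 = 0.57022^(1/-0.1332) = 0.57022^(-7.508) = 67.848, so t = 127.848.
T = 100·t = 12785 K → 12800 K to the nearest 200 K.
M_estimate = 10⁶/12800 = 78.12; M_reference = 10⁶/5003 = 199.88.
ΔM = 78.12 − 199.88 = -121.76 → -122 mireds.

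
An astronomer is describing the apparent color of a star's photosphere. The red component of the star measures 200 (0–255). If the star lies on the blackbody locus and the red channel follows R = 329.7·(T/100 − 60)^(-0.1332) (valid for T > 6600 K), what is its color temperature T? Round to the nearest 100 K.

(t − 60)^(-0.1332) = 200/329.7 = 0.60661.
t − 60 = 0.60661^(1/-0.1332) = 0.60661^(-7.508) = 42.638, so t = 102.638.
T = 100·t = 10264 K → 10300 K to the nearest 100 K.

10300 K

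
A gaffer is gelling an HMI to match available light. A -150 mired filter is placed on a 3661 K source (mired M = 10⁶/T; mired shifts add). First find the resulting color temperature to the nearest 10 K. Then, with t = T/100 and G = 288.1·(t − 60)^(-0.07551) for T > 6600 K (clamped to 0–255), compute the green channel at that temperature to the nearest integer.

229

M_in = 10⁶/3661 = 273.15; M_out = 273.15 + (-150) = 123.15.
T_out = 10⁶/123.15 = 8120.2 K → 8120 K; t = 81.2.
G = 288.1·(81.2 − 60)^(-0.07551) = 288.1·21.2^(-0.07551) = 288.1·0.79405 = 228.766.
Rounded: 229.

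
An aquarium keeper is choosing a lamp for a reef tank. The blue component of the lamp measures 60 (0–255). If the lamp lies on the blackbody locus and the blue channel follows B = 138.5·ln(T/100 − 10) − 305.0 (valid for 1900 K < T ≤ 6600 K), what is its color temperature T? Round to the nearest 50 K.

2400 K

ln(t − 10) = (60 + 305.0) / 138.5 = 2.6354.
t − 10 = e^2.6354 = 13.949, so t = 23.949.
T = 100·t = 2395 K → 2400 K to the nearest 50 K.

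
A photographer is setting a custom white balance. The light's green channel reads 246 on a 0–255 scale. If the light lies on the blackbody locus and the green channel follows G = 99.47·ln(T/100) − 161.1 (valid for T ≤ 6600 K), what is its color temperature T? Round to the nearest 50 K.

6000 K

ln t = (246 + 161.1) / 99.47 = 4.0927.
t = e^4.0927 = 59.901.
T = 100·t = 5990 K → 6000 K to the nearest 50 K.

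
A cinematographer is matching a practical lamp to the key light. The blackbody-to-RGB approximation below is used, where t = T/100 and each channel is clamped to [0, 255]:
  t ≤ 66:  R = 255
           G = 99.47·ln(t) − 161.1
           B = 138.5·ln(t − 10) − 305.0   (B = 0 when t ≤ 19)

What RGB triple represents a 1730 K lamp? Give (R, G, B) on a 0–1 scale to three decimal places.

(1.000, 0.480, 0.000)

t = 1730/100 = 17.3; the t ≤ 66 branch applies.
R = 255 by definition for t ≤ 66.
G = 99.47·ln 17.3 − 161.1 = 99.47·2.8507 − 161.1 = 122.460.
t = 17.3 ≤ 19, so B = 0.
Dividing each by 255: (1.0000, 0.4802, 0.0000) → (1.000, 0.480, 0.000).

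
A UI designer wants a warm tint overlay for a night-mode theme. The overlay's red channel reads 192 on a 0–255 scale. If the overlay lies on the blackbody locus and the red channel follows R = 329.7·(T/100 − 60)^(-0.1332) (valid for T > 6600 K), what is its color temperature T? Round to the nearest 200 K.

(t − 60)^(-0.1332) = 192/329.7 = 0.58235.
t − 60 = 0.58235^(1/-0.1332) = 0.58235^(-7.508) = 57.929, so t = 117.929.
T = 100·t = 11793 K → 11800 K to the nearest 200 K.

11800 K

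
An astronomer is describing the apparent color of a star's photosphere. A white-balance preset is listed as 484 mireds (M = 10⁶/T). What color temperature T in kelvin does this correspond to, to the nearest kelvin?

T = 10⁶ / 484 = 2066.12 K → 2066 K.

2066 K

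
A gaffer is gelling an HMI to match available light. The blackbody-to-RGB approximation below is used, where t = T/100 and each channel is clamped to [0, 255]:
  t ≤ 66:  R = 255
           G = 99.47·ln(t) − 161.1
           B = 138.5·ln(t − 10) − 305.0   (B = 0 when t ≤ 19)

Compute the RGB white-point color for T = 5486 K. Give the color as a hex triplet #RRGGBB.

#FFEDDE

t = 5486/100 = 54.86; the t ≤ 66 branch applies.
R = 255 by definition for t ≤ 66.
G = 99.47·ln 54.86 − 161.1 = 99.47·4.0048 − 161.1 = 237.256.
B = 138.5·ln(54.86 − 10) − 305.0 = 138.5·ln 44.86 − 305.0 = 138.5·3.8035 − 305.0 = 221.791.
Rounded: (255, 237, 222).
In hex: #FFEDDE.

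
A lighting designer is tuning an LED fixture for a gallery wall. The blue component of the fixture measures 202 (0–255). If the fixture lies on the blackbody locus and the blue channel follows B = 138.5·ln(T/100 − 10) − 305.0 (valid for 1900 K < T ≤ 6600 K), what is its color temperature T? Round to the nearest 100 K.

ln(t − 10) = (202 + 305.0) / 138.5 = 3.6606.
t − 10 = e^3.6606 = 38.887, so t = 48.887.
T = 100·t = 4889 K → 4900 K to the nearest 100 K.

4900 K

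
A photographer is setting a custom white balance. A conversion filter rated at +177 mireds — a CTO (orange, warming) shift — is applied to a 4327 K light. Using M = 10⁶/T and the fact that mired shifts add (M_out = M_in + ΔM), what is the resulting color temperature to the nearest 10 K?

2450 K

M_in = 10⁶/4327 = 231.11 mireds.
M_out = 231.11 + (+177) = 408.11 mireds.
T_out = 10⁶/408.11 = 2450.3 K → 2450 K.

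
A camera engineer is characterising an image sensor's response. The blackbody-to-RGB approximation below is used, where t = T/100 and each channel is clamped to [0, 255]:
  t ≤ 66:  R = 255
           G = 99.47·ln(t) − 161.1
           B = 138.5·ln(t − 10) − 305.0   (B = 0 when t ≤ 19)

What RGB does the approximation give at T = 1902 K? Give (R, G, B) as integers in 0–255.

t = 1902/100 = 19.02; the t ≤ 66 branch applies.
R = 255 by definition for t ≤ 66.
G = 99.47·ln 19.02 − 161.1 = 99.47·2.9455 − 161.1 = 131.888.
B = 138.5·ln(19.02 − 10) − 305.0 = 138.5·ln 9.02 − 305.0 = 138.5·2.1994 − 305.0 = -0.377 → clamped to 0.
Rounded: (255, 132, 0).

(255, 132, 0)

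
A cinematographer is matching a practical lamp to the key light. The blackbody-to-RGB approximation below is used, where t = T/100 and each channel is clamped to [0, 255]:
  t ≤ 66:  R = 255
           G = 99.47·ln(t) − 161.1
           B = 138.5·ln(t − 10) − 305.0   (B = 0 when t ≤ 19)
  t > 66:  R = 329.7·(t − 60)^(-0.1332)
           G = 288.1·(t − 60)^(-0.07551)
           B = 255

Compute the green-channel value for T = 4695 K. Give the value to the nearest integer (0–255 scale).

t = 4695/100 = 46.95; the t ≤ 66 branch applies.
G = 99.47·ln 46.95 − 161.1 = 99.47·3.8491 − 161.1 = 221.768.
Rounded: 222.

222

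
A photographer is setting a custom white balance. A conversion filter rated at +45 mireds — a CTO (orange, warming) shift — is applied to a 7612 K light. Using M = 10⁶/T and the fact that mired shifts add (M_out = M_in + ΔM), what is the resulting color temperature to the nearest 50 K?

5650 K

M_in = 10⁶/7612 = 131.37 mireds.
M_out = 131.37 + (+45) = 176.37 mireds.
T_out = 10⁶/176.37 = 5669.8 K → 5650 K.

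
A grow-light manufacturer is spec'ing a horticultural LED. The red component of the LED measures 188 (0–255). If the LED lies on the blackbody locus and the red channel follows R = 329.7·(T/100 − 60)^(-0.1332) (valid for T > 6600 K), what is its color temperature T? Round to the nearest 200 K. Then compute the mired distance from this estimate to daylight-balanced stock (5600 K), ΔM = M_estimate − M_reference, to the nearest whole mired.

-100 mireds

(t − 60)^(-0.1332) = 188/329.7 = 0.57022.
t − 60 = 0.57022^(1/-0.1332) = 0.57022^(-7.508) = 67.848, so t = 127.848.
T = 100·t = 12785 K → 12800 K to the nearest 200 K.
M_estimate = 10⁶/12800 = 78.12; M_reference = 10⁶/5600 = 178.57.
ΔM = 78.12 − 178.57 = -100.45 → -100 mireds.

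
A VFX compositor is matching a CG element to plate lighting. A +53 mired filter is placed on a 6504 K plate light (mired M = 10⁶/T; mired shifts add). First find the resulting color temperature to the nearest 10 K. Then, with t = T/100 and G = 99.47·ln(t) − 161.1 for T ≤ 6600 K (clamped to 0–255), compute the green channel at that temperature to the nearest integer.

M_in = 10⁶/6504 = 153.75; M_out = 153.75 + (+53) = 206.75.
T_out = 10⁶/206.75 = 4836.7 K → 4840 K; t = 48.4.
G = 99.47·ln 48.4 − 161.1 = 99.47·3.8795 − 161.1 = 224.794.
Rounded: 225.

225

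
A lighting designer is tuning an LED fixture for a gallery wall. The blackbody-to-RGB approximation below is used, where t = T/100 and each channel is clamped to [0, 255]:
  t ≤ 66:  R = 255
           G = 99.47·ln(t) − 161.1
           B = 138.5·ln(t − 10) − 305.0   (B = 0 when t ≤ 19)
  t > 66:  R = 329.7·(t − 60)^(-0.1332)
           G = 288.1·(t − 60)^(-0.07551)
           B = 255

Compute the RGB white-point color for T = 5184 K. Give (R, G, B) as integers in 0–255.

t = 5184/100 = 51.84; the t ≤ 66 branch applies.
R = 255 by definition for t ≤ 66.
G = 99.47·ln 51.84 − 161.1 = 99.47·3.9482 − 161.1 = 231.624.
B = 138.5·ln(51.84 − 10) − 305.0 = 138.5·ln 41.84 − 305.0 = 138.5·3.7339 − 305.0 = 212.139.
Rounded: (255, 232, 212).

(255, 232, 212)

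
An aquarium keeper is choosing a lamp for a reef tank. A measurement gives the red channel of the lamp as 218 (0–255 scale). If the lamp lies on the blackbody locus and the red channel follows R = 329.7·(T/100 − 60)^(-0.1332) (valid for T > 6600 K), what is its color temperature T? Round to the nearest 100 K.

(t − 60)^(-0.1332) = 218/329.7 = 0.66121.
t − 60 = 0.66121^(1/-0.1332) = 0.66121^(-7.508) = 22.326, so t = 82.326.
T = 100·t = 8233 K → 8200 K to the nearest 100 K.

8200 K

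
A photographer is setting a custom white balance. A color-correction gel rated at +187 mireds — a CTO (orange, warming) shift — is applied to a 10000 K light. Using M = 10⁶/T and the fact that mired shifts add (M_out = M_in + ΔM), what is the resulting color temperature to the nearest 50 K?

3500 K

M_in = 10⁶/10000 = 100.00 mireds.
M_out = 100.00 + (+187) = 287.00 mireds.
T_out = 10⁶/287.00 = 3484.3 K → 3500 K.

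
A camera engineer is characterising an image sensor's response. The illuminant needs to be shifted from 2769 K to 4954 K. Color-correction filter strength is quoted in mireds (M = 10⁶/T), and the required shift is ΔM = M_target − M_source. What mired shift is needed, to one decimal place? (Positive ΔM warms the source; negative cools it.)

M_source = 10⁶/2769 = 361.141; M_target = 10⁶/4954 = 201.857.
ΔM = 201.857 − 361.141 = -159.284 → -159.3 mireds, a cooling shift.

-159.3 mireds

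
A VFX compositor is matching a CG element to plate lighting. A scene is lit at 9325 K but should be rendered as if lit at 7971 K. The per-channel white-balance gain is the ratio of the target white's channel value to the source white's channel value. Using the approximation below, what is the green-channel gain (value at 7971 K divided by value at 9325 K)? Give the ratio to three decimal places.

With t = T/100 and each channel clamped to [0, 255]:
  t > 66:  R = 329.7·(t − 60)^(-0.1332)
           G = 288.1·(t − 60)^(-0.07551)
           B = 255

1.040

At 9325 K (t = 93.25):
  G = 288.1·(93.25 − 60)^(-0.07551) = 288.1·33.25^(-0.07551) = 288.1·0.76752 = 221.122.
At 7971 K (t = 79.71):
  G = 288.1·(79.71 − 60)^(-0.07551) = 288.1·19.71^(-0.07551) = 288.1·0.79843 = 230.028.
Gain = 230.028 / 221.122 = 1.0403 → 1.040.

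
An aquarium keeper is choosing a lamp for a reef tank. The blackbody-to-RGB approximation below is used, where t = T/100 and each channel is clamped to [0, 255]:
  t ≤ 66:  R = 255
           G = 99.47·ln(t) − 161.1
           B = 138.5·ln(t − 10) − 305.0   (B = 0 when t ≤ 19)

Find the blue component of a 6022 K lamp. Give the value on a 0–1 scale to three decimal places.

t = 6022/100 = 60.22; the t ≤ 66 branch applies.
B = 138.5·ln(60.22 − 10) − 305.0 = 138.5·ln 50.22 − 305.0 = 138.5·3.9164 − 305.0 = 237.423.
On a 0–1 scale: 237.423/255 = 0.9311 → 0.931.

0.931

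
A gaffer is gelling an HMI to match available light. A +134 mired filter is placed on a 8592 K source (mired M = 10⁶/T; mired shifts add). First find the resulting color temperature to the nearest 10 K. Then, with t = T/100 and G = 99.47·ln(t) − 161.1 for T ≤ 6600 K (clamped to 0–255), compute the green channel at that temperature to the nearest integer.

M_in = 10⁶/8592 = 116.39; M_out = 116.39 + (+134) = 250.39.
T_out = 10⁶/250.39 = 3993.8 K → 3990 K; t = 39.9.
G = 99.47·ln 39.9 − 161.1 = 99.47·3.6864 − 161.1 = 205.584.
Rounded: 206.

206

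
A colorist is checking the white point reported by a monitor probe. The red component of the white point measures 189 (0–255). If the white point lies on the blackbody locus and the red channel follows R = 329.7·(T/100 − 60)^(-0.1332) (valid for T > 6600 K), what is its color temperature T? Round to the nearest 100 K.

12500 K

(t − 60)^(-0.1332) = 189/329.7 = 0.57325.
t − 60 = 0.57325^(1/-0.1332) = 0.57325^(-7.508) = 65.199, so t = 125.199.
T = 100·t = 12520 K → 12500 K to the nearest 100 K.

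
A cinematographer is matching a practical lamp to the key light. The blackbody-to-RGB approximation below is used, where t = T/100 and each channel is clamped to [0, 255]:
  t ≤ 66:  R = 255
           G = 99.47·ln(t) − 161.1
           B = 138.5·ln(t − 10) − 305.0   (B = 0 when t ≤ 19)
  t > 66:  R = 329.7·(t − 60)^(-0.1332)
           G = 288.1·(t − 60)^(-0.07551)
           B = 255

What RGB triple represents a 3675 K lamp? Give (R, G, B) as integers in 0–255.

t = 3675/100 = 36.75; the t ≤ 66 branch applies.
R = 255 by definition for t ≤ 66.
G = 99.47·ln 36.75 − 161.1 = 99.47·3.6041 − 161.1 = 197.404.
B = 138.5·ln(36.75 − 10) − 305.0 = 138.5·ln 26.75 − 305.0 = 138.5·3.2865 − 305.0 = 150.185.
Rounded: (255, 197, 150).

(255, 197, 150)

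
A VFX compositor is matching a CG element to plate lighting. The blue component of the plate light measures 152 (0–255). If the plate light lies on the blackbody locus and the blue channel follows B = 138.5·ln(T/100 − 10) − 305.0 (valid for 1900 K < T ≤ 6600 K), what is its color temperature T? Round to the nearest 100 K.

ln(t − 10) = (152 + 305.0) / 138.5 = 3.2996.
t − 10 = e^3.2996 = 27.103, so t = 37.103.
T = 100·t = 3710 K → 3700 K to the nearest 100 K.

3700 K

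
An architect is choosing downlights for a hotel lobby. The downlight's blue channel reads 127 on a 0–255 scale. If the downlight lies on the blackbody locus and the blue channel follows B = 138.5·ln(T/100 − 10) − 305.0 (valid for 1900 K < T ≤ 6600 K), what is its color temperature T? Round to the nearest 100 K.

ln(t − 10) = (127 + 305.0) / 138.5 = 3.1191.
t − 10 = e^3.1191 = 22.627, so t = 32.627.
T = 100·t = 3263 K → 3300 K to the nearest 100 K.

3300 K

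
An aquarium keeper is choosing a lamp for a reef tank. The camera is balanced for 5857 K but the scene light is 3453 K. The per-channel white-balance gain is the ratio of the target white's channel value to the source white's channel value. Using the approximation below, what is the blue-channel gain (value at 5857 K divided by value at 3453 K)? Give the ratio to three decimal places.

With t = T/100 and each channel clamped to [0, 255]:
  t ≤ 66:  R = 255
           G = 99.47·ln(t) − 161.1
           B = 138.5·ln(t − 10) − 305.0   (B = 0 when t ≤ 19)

At 3453 K (t = 34.53):
  B = 138.5·ln(34.53 − 10) − 305.0 = 138.5·ln 24.53 − 305.0 = 138.5·3.1999 − 305.0 = 138.186.
At 5857 K (t = 58.57):
  B = 138.5·ln(58.57 − 10) − 305.0 = 138.5·ln 48.57 − 305.0 = 138.5·3.8830 − 305.0 = 232.796.
Gain = 232.796 / 138.186 = 1.6847 → 1.685.

1.685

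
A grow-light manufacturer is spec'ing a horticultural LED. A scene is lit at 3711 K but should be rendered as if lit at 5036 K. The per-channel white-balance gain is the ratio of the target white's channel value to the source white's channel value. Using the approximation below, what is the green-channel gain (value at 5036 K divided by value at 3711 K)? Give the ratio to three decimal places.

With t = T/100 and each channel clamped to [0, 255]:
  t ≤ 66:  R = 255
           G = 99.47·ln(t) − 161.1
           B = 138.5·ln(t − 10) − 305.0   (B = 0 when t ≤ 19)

At 3711 K (t = 37.11):
  G = 99.47·ln 37.11 − 161.1 = 99.47·3.6139 − 161.1 = 198.373.
At 5036 K (t = 50.36):
  G = 99.47·ln 50.36 − 161.1 = 99.47·3.9192 − 161.1 = 228.743.
Gain = 228.743 / 198.373 = 1.1531 → 1.153.

1.153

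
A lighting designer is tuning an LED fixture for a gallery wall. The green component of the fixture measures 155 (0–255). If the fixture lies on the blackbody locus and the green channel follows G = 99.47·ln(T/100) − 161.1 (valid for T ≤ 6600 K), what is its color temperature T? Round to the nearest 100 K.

2400 K

ln t = (155 + 161.1) / 99.47 = 3.1778.
t = e^3.1778 = 23.995.
T = 100·t = 2399 K → 2400 K to the nearest 100 K.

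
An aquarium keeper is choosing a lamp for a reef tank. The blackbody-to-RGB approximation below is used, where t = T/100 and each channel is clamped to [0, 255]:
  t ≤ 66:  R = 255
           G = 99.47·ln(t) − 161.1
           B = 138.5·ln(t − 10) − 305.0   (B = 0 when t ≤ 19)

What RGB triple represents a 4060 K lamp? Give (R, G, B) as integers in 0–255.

(255, 207, 169)

t = 4060/100 = 40.6; the t ≤ 66 branch applies.
R = 255 by definition for t ≤ 66.
G = 99.47·ln 40.6 − 161.1 = 99.47·3.7038 − 161.1 = 207.314.
B = 138.5·ln(40.6 − 10) − 305.0 = 138.5·ln 30.6 − 305.0 = 138.5·3.4210 − 305.0 = 168.809.
Rounded: (255, 207, 169).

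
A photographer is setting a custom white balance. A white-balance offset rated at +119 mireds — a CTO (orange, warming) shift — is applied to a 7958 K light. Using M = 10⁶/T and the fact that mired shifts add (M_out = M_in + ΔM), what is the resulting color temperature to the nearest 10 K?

4090 K

M_in = 10⁶/7958 = 125.66 mireds.
M_out = 125.66 + (+119) = 244.66 mireds.
T_out = 10⁶/244.66 = 4087.3 K → 4090 K.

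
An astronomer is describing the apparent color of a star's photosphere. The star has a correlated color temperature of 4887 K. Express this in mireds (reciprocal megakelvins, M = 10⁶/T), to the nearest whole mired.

M = 10⁶ / 4887 = 204.625 → 205 mireds.

205 mireds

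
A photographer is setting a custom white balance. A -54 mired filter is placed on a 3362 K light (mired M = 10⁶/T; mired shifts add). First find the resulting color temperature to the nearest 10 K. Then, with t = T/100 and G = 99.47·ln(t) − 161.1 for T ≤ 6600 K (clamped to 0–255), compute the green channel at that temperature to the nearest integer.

209

M_in = 10⁶/3362 = 297.44; M_out = 297.44 + (-54) = 243.44.
T_out = 10⁶/243.44 = 4107.8 K → 4110 K; t = 41.1.
G = 99.47·ln 41.1 − 161.1 = 99.47·3.7160 − 161.1 = 208.531.
Rounded: 209.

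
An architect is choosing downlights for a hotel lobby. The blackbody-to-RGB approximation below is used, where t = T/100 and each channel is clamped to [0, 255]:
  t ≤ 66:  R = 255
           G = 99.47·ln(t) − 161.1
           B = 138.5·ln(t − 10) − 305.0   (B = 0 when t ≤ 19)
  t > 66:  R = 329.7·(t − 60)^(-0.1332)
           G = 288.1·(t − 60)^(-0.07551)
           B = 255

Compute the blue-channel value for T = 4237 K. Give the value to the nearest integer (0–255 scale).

t = 4237/100 = 42.37; the t ≤ 66 branch applies.
B = 138.5·ln(42.37 − 10) − 305.0 = 138.5·ln 32.37 − 305.0 = 138.5·3.4772 − 305.0 = 176.597.
Rounded: 177.

177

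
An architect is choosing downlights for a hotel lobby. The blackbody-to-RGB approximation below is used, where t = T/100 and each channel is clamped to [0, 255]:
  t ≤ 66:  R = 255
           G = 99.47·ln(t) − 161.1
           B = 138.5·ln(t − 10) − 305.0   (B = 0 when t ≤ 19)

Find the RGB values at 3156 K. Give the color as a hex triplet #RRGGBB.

#FFB678

t = 3156/100 = 31.56; the t ≤ 66 branch applies.
R = 255 by definition for t ≤ 66.
G = 99.47·ln 31.56 − 161.1 = 99.47·3.4519 − 161.1 = 182.260.
B = 138.5·ln(31.56 − 10) − 305.0 = 138.5·ln 21.56 − 305.0 = 138.5·3.0708 − 305.0 = 120.311.
Rounded: (255, 182, 120).
In hex: #FFB678.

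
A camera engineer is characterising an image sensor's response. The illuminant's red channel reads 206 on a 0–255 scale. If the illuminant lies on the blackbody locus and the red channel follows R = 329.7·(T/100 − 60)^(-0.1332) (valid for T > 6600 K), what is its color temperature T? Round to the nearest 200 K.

9400 K

(t − 60)^(-0.1332) = 206/329.7 = 0.62481.
t − 60 = 0.62481^(1/-0.1332) = 0.62481^(-7.508) = 34.152, so t = 94.152.
T = 100·t = 9415 K → 9400 K to the nearest 200 K.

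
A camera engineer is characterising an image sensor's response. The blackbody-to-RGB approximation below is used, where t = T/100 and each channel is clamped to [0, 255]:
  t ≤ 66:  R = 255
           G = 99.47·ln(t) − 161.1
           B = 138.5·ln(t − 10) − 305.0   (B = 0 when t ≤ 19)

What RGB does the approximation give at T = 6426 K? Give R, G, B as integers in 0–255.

R=255, G=253, B=248

t = 6426/100 = 64.26; the t ≤ 66 branch applies.
R = 255 by definition for t ≤ 66.
G = 99.47·ln 64.26 − 161.1 = 99.47·4.1629 − 161.1 = 252.987.
B = 138.5·ln(64.26 − 10) − 305.0 = 138.5·ln 54.26 − 305.0 = 138.5·3.9938 − 305.0 = 248.140.
Rounded: (255, 253, 248).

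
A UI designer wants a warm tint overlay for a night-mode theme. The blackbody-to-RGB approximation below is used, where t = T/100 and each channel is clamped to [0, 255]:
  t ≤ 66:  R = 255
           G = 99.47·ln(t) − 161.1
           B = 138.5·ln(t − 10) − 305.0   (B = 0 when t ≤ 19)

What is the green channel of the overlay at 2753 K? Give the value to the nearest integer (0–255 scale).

169

t = 2753/100 = 27.53; the t ≤ 66 branch applies.
G = 99.47·ln 27.53 − 161.1 = 99.47·3.3153 − 161.1 = 168.671.
Rounded: 169.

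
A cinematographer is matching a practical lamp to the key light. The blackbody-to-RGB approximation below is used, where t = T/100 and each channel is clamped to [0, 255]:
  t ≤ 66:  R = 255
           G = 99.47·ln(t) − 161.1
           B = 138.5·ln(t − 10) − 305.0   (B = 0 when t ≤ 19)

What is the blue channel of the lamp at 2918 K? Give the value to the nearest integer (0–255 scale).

t = 2918/100 = 29.18; the t ≤ 66 branch applies.
B = 138.5·ln(29.18 − 10) − 305.0 = 138.5·ln 19.18 − 305.0 = 138.5·2.9539 − 305.0 = 104.111.
Rounded: 104.

104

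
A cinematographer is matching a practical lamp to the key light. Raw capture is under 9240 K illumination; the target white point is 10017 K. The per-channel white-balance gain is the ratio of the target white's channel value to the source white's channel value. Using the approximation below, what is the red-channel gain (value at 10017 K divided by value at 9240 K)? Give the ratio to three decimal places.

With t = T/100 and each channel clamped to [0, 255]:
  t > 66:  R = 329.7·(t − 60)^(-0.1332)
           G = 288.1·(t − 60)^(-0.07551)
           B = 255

At 9240 K (t = 92.4):
  R = 329.7·(92.4 − 60)^(-0.1332) = 329.7·32.4^(-0.1332) = 329.7·0.62921 = 207.450.
At 10017 K (t = 100.17):
  R = 329.7·(100.17 − 60)^(-0.1332) = 329.7·40.17^(-0.1332) = 329.7·0.61145 = 201.595.
Gain = 201.595 / 207.450 = 0.9718 → 0.972.

0.972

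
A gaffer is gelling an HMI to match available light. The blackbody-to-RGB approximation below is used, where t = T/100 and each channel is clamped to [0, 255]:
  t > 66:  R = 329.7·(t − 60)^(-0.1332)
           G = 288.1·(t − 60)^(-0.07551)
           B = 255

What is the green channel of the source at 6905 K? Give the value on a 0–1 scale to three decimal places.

0.957

t = 6905/100 = 69.05; the t > 66 branch applies.
G = 288.1·(69.05 − 60)^(-0.07551) = 288.1·9.05^(-0.07551) = 288.1·0.84677 = 243.953.
On a 0–1 scale: 243.953/255 = 0.9567 → 0.957.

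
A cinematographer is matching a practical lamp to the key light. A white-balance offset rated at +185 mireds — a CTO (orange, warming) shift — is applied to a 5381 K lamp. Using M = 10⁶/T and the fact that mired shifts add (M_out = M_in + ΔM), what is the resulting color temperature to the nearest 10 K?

M_in = 10⁶/5381 = 185.84 mireds.
M_out = 185.84 + (+185) = 370.84 mireds.
T_out = 10⁶/370.84 = 2696.6 K → 2700 K.

2700 K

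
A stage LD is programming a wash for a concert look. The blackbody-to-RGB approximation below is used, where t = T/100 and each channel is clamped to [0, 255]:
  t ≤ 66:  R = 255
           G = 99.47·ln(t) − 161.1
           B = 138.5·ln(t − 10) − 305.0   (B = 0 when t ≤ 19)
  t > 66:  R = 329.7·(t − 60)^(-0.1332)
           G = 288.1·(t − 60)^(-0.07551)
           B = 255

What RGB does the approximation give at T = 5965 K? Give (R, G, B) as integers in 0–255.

t = 5965/100 = 59.65; the t ≤ 66 branch applies.
R = 255 by definition for t ≤ 66.
G = 99.47·ln 59.65 − 161.1 = 99.47·4.0885 − 161.1 = 245.583.
B = 138.5·ln(59.65 − 10) − 305.0 = 138.5·ln 49.65 − 305.0 = 138.5·3.9050 − 305.0 = 235.842.
Rounded: (255, 246, 236).

(255, 246, 236)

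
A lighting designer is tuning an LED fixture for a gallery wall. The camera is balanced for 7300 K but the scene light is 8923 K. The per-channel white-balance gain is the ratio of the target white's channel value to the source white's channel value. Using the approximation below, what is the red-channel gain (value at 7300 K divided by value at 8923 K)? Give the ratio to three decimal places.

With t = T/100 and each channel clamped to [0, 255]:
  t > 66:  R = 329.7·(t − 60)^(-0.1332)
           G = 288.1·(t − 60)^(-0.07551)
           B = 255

At 8923 K (t = 89.23):
  R = 329.7·(89.23 − 60)^(-0.1332) = 329.7·29.23^(-0.1332) = 329.7·0.63790 = 210.315.
At 7300 K (t = 73):
  R = 329.7·(73 − 60)^(-0.1332) = 329.7·13^(-0.1332) = 329.7·0.71060 = 234.283.
Gain = 234.283 / 210.315 = 1.1140 → 1.114.

1.114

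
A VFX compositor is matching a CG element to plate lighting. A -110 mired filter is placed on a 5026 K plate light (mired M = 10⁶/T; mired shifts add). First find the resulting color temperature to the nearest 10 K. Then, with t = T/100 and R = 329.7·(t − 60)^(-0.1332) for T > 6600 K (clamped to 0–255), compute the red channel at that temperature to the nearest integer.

195

M_in = 10⁶/5026 = 198.97; M_out = 198.97 + (-110) = 88.97.
T_out = 10⁶/88.97 = 11240.3 K → 11240 K; t = 112.4.
R = 329.7·(112.4 − 60)^(-0.1332) = 329.7·52.4^(-0.1332) = 329.7·0.59018 = 194.583.
Rounded: 195.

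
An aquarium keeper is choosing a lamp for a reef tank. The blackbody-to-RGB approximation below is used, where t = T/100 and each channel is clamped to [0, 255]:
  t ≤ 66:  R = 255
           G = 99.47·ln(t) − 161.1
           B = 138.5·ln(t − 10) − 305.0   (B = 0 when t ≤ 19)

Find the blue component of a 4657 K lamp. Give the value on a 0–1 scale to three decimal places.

t = 4657/100 = 46.57; the t ≤ 66 branch applies.
B = 138.5·ln(46.57 − 10) − 305.0 = 138.5·ln 36.57 − 305.0 = 138.5·3.5992 − 305.0 = 193.493.
On a 0–1 scale: 193.493/255 = 0.7588 → 0.759.

0.759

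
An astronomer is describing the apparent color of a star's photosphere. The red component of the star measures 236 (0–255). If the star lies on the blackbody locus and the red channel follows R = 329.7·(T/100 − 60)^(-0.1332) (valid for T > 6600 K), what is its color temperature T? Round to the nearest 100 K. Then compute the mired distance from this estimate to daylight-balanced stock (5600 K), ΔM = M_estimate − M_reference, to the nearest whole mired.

(t − 60)^(-0.1332) = 236/329.7 = 0.71580.
t − 60 = 0.71580^(1/-0.1332) = 0.71580^(-7.508) = 12.307, so t = 72.307.
T = 100·t = 7231 K → 7200 K to the nearest 100 K.
M_estimate = 10⁶/7200 = 138.89; M_reference = 10⁶/5600 = 178.57.
ΔM = 138.89 − 178.57 = -39.68 → -40 mireds.

-40 mireds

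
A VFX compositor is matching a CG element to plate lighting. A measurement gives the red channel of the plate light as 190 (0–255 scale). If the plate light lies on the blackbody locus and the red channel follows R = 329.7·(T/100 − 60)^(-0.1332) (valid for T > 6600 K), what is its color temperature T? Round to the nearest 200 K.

12200 K

(t − 60)^(-0.1332) = 190/329.7 = 0.57628.
t − 60 = 0.57628^(1/-0.1332) = 0.57628^(-7.508) = 62.667, so t = 122.667.
T = 100·t = 12267 K → 12200 K to the nearest 200 K.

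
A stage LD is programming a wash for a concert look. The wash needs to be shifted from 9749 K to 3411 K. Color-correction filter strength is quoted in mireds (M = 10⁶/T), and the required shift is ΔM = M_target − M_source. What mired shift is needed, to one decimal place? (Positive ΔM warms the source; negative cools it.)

M_source = 10⁶/9749 = 102.575; M_target = 10⁶/3411 = 293.169.
ΔM = 293.169 − 102.575 = 190.595 → +190.6 mireds, a warming shift.

+190.6 mireds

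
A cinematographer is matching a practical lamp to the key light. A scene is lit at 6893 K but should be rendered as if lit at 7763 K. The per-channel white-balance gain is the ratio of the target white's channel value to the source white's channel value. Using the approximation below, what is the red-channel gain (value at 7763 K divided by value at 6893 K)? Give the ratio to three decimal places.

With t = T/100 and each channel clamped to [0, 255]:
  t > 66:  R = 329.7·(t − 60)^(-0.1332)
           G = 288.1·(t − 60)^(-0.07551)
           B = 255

At 6893 K (t = 68.93):
  R = 329.7·(68.93 − 60)^(-0.1332) = 329.7·8.93^(-0.1332) = 329.7·0.74704 = 246.301.
At 7763 K (t = 77.63):
  R = 329.7·(77.63 − 60)^(-0.1332) = 329.7·17.63^(-0.1332) = 329.7·0.68234 = 224.967.
Gain = 224.967 / 246.301 = 0.9134 → 0.913.

0.913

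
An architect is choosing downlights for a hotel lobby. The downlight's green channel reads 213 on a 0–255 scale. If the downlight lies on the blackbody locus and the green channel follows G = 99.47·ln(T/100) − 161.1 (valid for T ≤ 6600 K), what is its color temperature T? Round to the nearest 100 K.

4300 K

ln t = (213 + 161.1) / 99.47 = 3.7609.
t = e^3.7609 = 42.989.
T = 100·t = 4299 K → 4300 K to the nearest 100 K.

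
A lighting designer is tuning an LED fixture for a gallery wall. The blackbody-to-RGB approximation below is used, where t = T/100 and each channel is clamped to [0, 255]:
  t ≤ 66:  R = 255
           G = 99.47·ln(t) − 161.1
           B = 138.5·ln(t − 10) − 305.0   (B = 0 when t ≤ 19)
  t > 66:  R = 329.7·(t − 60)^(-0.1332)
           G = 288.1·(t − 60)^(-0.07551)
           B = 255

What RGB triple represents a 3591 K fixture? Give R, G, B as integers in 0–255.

R=255, G=195, B=146

t = 3591/100 = 35.91; the t ≤ 66 branch applies.
R = 255 by definition for t ≤ 66.
G = 99.47·ln 35.91 − 161.1 = 99.47·3.5810 − 161.1 = 195.104.
B = 138.5·ln(35.91 − 10) − 305.0 = 138.5·ln 25.91 − 305.0 = 138.5·3.2546 − 305.0 = 145.766.
Rounded: (255, 195, 146).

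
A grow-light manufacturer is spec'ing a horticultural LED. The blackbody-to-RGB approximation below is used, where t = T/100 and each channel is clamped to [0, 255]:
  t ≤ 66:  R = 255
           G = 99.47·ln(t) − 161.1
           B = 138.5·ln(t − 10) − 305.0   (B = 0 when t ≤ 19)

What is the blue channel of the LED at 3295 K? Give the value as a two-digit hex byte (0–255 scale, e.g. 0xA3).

t = 3295/100 = 32.95; the t ≤ 66 branch applies.
B = 138.5·ln(32.95 − 10) − 305.0 = 138.5·ln 22.95 − 305.0 = 138.5·3.1333 − 305.0 = 128.965.
Rounded: 129; in hex, 0x81.

0x81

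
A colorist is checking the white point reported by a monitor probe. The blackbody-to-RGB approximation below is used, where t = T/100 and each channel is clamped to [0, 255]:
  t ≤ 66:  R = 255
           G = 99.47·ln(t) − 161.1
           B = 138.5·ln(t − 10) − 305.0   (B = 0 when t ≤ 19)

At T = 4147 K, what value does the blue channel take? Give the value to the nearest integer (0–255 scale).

t = 4147/100 = 41.47; the t ≤ 66 branch applies.
B = 138.5·ln(41.47 − 10) − 305.0 = 138.5·ln 31.47 − 305.0 = 138.5·3.4490 − 305.0 = 172.691.
Rounded: 173.

173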